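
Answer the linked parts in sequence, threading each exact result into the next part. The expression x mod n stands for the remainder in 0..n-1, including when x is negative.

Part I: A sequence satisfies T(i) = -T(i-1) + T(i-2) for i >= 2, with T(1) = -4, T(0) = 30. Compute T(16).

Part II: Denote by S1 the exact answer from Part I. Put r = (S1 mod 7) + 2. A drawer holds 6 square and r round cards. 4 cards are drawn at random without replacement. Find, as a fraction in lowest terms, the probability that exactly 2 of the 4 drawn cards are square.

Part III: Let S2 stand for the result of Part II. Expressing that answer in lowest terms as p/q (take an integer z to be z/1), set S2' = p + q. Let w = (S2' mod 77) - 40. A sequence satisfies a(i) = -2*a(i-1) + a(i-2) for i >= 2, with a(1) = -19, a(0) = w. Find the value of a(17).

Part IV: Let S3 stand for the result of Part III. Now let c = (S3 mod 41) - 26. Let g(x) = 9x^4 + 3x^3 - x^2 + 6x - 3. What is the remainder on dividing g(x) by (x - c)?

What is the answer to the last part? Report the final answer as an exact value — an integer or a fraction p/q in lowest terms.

Part I: T(2) = -1*(-4) + 1*(30) = 34; iterating: T(2)=34, T(3)=-38, T(4)=72, T(5)=-110, T(6)=182, T(7)=-292, T(8)=474, T(9)=-766, T(10)=1240, T(11)=-2006, T(12)=3246, T(13)=-5252, T(14)=8498, T(15)=-13750, T(16)=22248; answer 22248
Part II: S1 = 22248; r = 4; total draws C(10,4) = 210; favorable C(6,2)*C(4,2) = 90; P = 3/7; answer 3/7
Part III: S2 = 3/7; threaded value p + q = 10; w = -30; a(2) = -2*(-19) + 1*(-30) = 8; iterating: a(2)=8, a(3)=-35, a(4)=78, a(5)=-191, a(6)=460, a(7)=-1111, a(8)=2682, a(9)=-6475, a(10)=15632, a(11)=-37739, a(12)=91110, a(13)=-219959, a(14)=531028, a(15)=-1282015, a(16)=3095058, a(17)=-7472131; answer -7472131
Part IV: S3 = -7472131; c = 11; remainder = value at the root: 9*(11)^4 + 3*(11)^3 - 1*(11)^2 + 6*(11)^1 - 3 = (131769) + (3993) + (-121) + (66) + (-3) = 135704; answer 135704

135704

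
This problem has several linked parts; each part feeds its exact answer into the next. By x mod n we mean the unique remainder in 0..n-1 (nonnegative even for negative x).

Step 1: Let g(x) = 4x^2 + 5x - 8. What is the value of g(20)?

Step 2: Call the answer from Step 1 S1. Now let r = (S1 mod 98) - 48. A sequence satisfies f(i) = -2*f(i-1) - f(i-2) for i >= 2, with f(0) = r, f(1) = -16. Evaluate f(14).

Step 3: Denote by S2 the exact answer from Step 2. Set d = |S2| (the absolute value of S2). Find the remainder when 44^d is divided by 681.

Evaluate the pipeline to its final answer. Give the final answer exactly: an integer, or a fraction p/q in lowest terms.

Step 1: 4*(20)^2 + 5*(20)^1 - 8 = (1600) + (100) + (-8) = 1692; answer 1692
Step 2: S1 = 1692; r = -22; f(2) = -2*(-16) - 1*(-22) = 54; iterating: f(2)=54, f(3)=-92, f(4)=130, f(5)=-168, f(6)=206, f(7)=-244, f(8)=282, f(9)=-320, f(10)=358, f(11)=-396, f(12)=434, f(13)=-472, f(14)=510; answer 510
Step 3: S2 = 510; d = 510; squarings mod 681: 44^1=44, 44^2=574, 44^4=553, 44^8=40, 44^16=238, 44^32=121, 44^64=340, 44^128=511, 44^256=298; 44^510 = 44^2 * 44^4 * 44^8 * 44^16 * 44^32 * 44^64 * 44^128 * 44^256 = 112 (mod 681); answer 112

112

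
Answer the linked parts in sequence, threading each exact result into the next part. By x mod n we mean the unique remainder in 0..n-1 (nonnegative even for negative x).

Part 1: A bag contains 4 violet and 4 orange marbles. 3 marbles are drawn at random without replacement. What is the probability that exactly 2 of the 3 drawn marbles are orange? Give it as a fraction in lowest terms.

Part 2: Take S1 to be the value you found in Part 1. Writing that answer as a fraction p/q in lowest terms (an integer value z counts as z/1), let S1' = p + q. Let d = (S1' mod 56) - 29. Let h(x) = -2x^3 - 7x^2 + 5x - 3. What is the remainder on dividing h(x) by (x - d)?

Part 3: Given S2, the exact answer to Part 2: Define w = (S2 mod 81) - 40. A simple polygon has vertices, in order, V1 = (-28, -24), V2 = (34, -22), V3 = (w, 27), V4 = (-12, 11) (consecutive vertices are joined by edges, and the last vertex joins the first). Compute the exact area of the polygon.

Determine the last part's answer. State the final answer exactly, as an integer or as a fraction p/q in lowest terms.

Part 1: total draws C(8,3) = 56; favorable C(4,2)*C(4,1) = 24; P = 3/7; answer 3/7
Part 2: S1 = 3/7; threaded value p + q = 10; d = -19; remainder = value at the root: -2*(-19)^3 - 7*(-19)^2 + 5*(-19)^1 - 3 = (13718) + (-2527) + (-95) + (-3) = 11093; answer 11093
Part 3: S2 = 11093; w = 37; cross terms: (-28*-22 - 34*-24)=1432, (34*27 - 37*-22)=1732, (37*11 - -12*27)=731, (-12*-24 - -28*11)=596; twice the area = |4491| = 4491; area = 4491/2; answer 4491/2

4491/2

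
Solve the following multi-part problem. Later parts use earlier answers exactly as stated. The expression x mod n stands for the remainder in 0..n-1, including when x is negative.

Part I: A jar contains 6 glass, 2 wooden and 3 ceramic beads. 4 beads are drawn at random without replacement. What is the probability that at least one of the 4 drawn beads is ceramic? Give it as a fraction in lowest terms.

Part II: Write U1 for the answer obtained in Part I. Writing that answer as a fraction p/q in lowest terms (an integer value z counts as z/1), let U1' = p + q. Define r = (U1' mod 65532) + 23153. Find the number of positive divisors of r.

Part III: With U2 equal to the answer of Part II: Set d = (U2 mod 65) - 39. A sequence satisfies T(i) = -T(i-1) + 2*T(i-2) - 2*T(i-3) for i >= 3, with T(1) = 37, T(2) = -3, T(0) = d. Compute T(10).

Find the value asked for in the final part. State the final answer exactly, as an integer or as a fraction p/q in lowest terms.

Part I: total draws C(11,4) = 330; complement C(8,4) = 70; favorable 330 - 70 = 260; P = 26/33; answer 26/33
Part II: U1 = 26/33; threaded value p + q = 59; r = 23212; 23212 = 2^2 * 7 * 829; number of divisors = (2+1) * (1+1) * (1+1) = 12; answer 12
Part III: U2 = 12; d = -27; T(3) = -1*(-3) + 2*(37) - 2*(-27) = 131; iterating: T(3)=131, T(4)=-211, T(5)=479, T(6)=-1163, T(7)=2543, T(8)=-5827, T(9)=13239, T(10)=-29979; answer -29979

-29979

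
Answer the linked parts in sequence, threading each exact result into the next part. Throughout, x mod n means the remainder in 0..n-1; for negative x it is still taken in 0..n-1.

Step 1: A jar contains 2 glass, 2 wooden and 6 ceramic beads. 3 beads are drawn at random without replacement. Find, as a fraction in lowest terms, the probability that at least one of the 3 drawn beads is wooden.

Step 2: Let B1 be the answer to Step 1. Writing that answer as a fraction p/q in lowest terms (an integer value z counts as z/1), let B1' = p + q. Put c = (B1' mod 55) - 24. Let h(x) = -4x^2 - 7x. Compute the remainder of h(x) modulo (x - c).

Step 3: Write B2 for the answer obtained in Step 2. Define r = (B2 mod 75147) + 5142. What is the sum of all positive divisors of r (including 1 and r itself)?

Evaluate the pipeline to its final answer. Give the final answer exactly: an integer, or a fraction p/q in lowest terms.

Step 1: total draws C(10,3) = 120; complement C(8,3) = 56; favorable 120 - 56 = 64; P = 8/15; answer 8/15
Step 2: B1 = 8/15; threaded value p + q = 23; c = -1; remainder = value at the root: -4*(-1)^2 - 7*(-1)^1 = (-4) + (7) = 3; answer 3
Step 3: B2 = 3; r = 5145; 5145 = 3 * 5 * 7^3; sigma = (1 + 3) * (1 + 5) * (1 + 7 + 49 + 343) = 4 * 6 * 400 = 9600; answer 9600

9600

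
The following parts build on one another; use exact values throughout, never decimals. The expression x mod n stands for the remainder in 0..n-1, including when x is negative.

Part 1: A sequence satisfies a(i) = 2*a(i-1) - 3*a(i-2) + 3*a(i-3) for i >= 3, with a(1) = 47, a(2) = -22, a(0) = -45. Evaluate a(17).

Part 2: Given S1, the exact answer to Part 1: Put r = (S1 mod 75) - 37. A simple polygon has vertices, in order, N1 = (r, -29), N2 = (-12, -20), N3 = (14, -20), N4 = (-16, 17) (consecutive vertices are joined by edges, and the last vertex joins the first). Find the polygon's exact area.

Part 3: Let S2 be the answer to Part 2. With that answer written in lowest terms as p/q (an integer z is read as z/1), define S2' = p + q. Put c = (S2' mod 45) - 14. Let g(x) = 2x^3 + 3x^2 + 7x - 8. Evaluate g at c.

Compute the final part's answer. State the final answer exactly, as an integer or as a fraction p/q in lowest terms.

Part 1: a(3) = 2*(-22) - 3*(47) + 3*(-45) = -320; iterating: a(3)=-320, a(4)=-433, a(5)=28, a(6)=395, a(7)=-593, a(8)=-2287, a(9)=-1610, a(10)=1862, a(11)=1693, a(12)=-7030, a(13)=-13553, a(14)=-937, a(15)=17695, a(16)=-2458, a(17)=-60812; answer -60812
Part 2: S1 = -60812; r = -24; cross terms: (-24*-20 - -12*-29)=132, (-12*-20 - 14*-20)=520, (14*17 - -16*-20)=-82, (-16*-29 - -24*17)=872; twice the area = |1442| = 1442; area = 721; answer 721
Part 3: S2 = 721; threaded value p + q = 722; c = -12; 2*(-12)^3 + 3*(-12)^2 + 7*(-12)^1 - 8 = (-3456) + (432) + (-84) + (-8) = -3116; answer -3116

-3116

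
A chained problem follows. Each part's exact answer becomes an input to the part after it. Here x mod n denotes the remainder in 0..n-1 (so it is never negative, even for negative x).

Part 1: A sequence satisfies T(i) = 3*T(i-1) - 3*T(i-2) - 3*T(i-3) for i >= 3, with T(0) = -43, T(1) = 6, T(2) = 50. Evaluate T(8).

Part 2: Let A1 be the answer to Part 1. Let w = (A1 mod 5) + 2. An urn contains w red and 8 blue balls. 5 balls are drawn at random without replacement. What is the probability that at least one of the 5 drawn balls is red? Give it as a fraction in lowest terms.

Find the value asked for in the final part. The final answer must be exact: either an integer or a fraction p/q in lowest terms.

139/143

Part 1: T(3) = 3*(50) - 3*(6) - 3*(-43) = 261; iterating: T(3)=261, T(4)=615, T(5)=912, T(6)=108, T(7)=-4257, T(8)=-15831; answer -15831
Part 2: A1 = -15831; w = 6; total draws C(14,5) = 2002; complement C(8,5) = 56; favorable 2002 - 56 = 1946; P = 139/143; answer 139/143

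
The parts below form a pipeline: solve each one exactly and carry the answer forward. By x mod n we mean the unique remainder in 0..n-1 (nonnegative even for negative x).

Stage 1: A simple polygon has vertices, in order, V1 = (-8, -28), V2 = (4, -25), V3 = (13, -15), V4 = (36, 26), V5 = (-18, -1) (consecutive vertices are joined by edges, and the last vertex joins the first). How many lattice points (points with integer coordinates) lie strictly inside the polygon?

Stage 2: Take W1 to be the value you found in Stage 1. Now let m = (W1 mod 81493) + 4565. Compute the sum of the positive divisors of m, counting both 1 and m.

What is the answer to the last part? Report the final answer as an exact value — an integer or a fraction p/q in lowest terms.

5742

Stage 1: cross terms: (-8*-25 - 4*-28)=312, (4*-15 - 13*-25)=265, (13*26 - 36*-15)=878, (36*-1 - -18*26)=432, (-18*-28 - -8*-1)=496; twice the area = |2383| = 2383; area = 2383/2; boundary points = 3 + 1 + 1 + 27 + 1 = 33; strictly interior points = area - boundary/2 + 1 = 1176; answer 1176
Stage 2: W1 = 1176; m = 5741; 5741 is prime, so its only divisors are 1 and 5741; sigma = 1 + 5741 = 5742; answer 5742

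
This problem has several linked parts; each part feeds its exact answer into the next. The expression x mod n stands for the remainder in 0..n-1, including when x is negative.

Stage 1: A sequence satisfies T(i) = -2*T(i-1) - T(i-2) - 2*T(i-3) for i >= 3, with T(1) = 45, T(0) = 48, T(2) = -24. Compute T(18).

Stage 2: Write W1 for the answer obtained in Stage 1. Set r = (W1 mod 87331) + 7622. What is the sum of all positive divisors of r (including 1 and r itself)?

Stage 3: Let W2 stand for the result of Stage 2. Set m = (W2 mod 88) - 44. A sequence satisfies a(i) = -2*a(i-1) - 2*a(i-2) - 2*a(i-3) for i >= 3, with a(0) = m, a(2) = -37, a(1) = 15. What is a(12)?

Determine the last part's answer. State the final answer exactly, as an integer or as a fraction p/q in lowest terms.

1472

Stage 1: T(3) = -2*(-24) - 1*(45) - 2*(48) = -93; iterating: T(3)=-93, T(4)=120, T(5)=-99, T(6)=264, T(7)=-669, T(8)=1272, T(9)=-2403, T(10)=4872, T(11)=-9885, T(12)=19704, T(13)=-39267, T(14)=78600, T(15)=-157341, T(16)=314616, T(17)=-629091, T(18)=1258248; answer 1258248
Stage 2: W1 = 1258248; r = 43236; 43236 = 2^2 * 3^2 * 1201; sigma = (1 + 2 + 4) * (1 + 3 + 9) * (1 + 1201) = 7 * 13 * 1202 = 109382; answer 109382
Stage 3: W2 = 109382; m = 42; a(3) = -2*(-37) - 2*(15) - 2*(42) = -40; iterating: a(3)=-40, a(4)=124, a(5)=-94, a(6)=20, a(7)=-100, a(8)=348, a(9)=-536, a(10)=576, a(11)=-776, a(12)=1472; answer 1472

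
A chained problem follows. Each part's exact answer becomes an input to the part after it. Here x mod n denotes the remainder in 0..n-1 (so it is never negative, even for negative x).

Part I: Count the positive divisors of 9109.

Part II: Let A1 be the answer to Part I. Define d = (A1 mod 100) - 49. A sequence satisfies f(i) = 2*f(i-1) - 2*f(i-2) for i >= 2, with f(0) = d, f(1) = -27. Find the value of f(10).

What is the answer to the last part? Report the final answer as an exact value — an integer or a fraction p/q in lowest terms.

640

Part I: 9109 is prime, so its only divisors are 1 and 9109; count = 2; answer 2
Part II: A1 = 2; d = -47; f(2) = 2*(-27) - 2*(-47) = 40; iterating: f(2)=40, f(3)=134, f(4)=188, f(5)=108, f(6)=-160, f(7)=-536, f(8)=-752, f(9)=-432, f(10)=640; answer 640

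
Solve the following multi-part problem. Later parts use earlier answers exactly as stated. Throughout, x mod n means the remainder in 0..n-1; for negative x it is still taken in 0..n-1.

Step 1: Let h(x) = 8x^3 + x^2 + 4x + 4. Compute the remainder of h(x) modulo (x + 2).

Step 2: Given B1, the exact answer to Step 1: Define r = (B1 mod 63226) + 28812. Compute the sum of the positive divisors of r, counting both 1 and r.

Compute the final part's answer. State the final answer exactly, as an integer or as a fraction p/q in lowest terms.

183960

Step 1: remainder = value at the root: 8*(-2)^3 + 1*(-2)^2 + 4*(-2)^1 + 4 = (-64) + (4) + (-8) + (4) = -64; answer -64
Step 2: B1 = -64; r = 91974; 91974 = 2 * 3 * 15329; sigma = (1 + 2) * (1 + 3) * (1 + 15329) = 3 * 4 * 15330 = 183960; answer 183960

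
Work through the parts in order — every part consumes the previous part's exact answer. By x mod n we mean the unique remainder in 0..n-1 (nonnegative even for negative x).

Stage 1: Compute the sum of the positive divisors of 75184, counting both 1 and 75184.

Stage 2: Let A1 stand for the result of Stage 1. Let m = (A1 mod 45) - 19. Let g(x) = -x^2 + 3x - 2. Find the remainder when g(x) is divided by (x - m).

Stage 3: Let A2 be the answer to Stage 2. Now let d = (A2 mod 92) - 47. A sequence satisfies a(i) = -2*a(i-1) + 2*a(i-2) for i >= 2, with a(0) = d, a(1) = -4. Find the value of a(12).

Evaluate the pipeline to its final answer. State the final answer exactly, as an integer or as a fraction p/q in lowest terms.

-1444800

Stage 1: 75184 = 2^4 * 37 * 127; sigma = (1 + 2 + 4 + 8 + 16) * (1 + 37) * (1 + 127) = 31 * 38 * 128 = 150784; answer 150784
Stage 2: A1 = 150784; m = 15; remainder = value at the root: -1*(15)^2 + 3*(15)^1 - 2 = (-225) + (45) + (-2) = -182; answer -182
Stage 3: A2 = -182; d = -45; a(2) = -2*(-4) + 2*(-45) = -82; iterating: a(2)=-82, a(3)=156, a(4)=-476, a(5)=1264, a(6)=-3480, a(7)=9488, a(8)=-25936, a(9)=70848, a(10)=-193568, a(11)=528832, a(12)=-1444800; answer -1444800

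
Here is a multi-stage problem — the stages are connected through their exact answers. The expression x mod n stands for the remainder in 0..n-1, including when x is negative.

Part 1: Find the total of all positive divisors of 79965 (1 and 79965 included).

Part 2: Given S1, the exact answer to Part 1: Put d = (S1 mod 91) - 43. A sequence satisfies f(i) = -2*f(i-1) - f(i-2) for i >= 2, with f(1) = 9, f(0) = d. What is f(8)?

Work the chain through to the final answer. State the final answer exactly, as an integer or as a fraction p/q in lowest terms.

Part 1: 79965 = 3^2 * 5 * 1777; sigma = (1 + 3 + 9) * (1 + 5) * (1 + 1777) = 13 * 6 * 1778 = 138684; answer 138684
Part 2: S1 = 138684; d = -43; f(2) = -2*(9) - 1*(-43) = 25; iterating: f(2)=25, f(3)=-59, f(4)=93, f(5)=-127, f(6)=161, f(7)=-195, f(8)=229; answer 229

229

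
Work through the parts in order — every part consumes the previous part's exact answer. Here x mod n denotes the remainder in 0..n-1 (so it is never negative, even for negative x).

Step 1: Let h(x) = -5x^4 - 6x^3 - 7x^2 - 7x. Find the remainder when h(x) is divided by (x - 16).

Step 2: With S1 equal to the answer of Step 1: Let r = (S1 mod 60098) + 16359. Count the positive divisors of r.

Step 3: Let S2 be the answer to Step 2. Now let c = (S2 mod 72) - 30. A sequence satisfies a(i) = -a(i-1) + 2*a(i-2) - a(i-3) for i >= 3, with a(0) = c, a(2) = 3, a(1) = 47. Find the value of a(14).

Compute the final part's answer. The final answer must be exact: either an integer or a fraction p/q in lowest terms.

Step 1: remainder = value at the root: -5*(16)^4 - 6*(16)^3 - 7*(16)^2 - 7*(16)^1 = (-327680) + (-24576) + (-1792) + (-112) = -354160; answer -354160
Step 2: S1 = -354160; r = 22787; 22787 is prime, so its only divisors are 1 and 22787; count = 2; answer 2
Step 3: S2 = 2; c = -28; a(3) = -1*(3) + 2*(47) - 1*(-28) = 119; iterating: a(3)=119, a(4)=-160, a(5)=395, a(6)=-834, a(7)=1784, a(8)=-3847, a(9)=8249, a(10)=-17727, a(11)=38072, a(12)=-81775, a(13)=175646, a(14)=-377268; answer -377268

-377268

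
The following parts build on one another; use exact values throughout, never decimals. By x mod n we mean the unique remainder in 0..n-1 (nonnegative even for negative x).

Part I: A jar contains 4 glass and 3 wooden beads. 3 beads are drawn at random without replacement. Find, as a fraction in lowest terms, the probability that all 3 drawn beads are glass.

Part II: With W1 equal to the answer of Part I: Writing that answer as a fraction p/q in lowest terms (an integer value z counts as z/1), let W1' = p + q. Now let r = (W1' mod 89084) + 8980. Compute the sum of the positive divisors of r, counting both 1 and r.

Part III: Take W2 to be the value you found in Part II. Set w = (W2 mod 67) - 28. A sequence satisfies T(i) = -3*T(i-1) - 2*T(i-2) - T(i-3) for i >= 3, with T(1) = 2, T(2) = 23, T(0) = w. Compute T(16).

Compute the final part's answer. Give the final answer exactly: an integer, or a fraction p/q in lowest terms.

5549339

Part I: total draws C(7,3) = 35; favorable C(4,3) = 4; P = 4/35; answer 4/35
Part II: W1 = 4/35; threaded value p + q = 39; r = 9019; 9019 = 29 * 311; sigma = (1 + 29) * (1 + 311) = 30 * 312 = 9360; answer 9360
Part III: W2 = 9360; w = 19; T(3) = -3*(23) - 2*(2) - 1*(19) = -92; iterating: T(3)=-92, T(4)=228, T(5)=-523, T(6)=1205, T(7)=-2797, T(8)=6504, T(9)=-15123, T(10)=35158, T(11)=-81732, T(12)=190003, T(13)=-441703, T(14)=1026835, T(15)=-2387102, T(16)=5549339; answer 5549339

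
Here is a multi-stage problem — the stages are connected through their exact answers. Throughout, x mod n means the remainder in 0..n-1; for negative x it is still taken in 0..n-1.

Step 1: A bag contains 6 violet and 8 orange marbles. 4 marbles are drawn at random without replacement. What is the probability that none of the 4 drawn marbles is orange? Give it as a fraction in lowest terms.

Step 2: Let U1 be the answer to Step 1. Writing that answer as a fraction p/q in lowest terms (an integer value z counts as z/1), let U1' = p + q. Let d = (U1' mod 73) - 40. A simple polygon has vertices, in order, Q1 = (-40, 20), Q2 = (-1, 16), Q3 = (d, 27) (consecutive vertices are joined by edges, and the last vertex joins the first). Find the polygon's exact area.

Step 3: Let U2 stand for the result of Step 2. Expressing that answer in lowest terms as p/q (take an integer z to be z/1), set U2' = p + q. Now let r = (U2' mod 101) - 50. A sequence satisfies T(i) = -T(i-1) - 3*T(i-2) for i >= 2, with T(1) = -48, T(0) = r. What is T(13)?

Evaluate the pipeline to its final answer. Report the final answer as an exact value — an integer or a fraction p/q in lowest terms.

Step 1: total draws C(14,4) = 1001; favorable C(6,4) = 15; P = 15/1001; answer 15/1001
Step 2: U1 = 15/1001; threaded value p + q = 1016; d = 27; cross terms: (-40*16 - -1*20)=-620, (-1*27 - 27*16)=-459, (27*20 - -40*27)=1620; twice the area = |541| = 541; area = 541/2; answer 541/2
Step 3: U2 = 541/2; threaded value p + q = 543; r = -12; T(2) = -1*(-48) - 3*(-12) = 84; iterating: T(2)=84, T(3)=60, T(4)=-312, T(5)=132, T(6)=804, T(7)=-1200, T(8)=-1212, T(9)=4812, T(10)=-1176, T(11)=-13260, T(12)=16788, T(13)=22992; answer 22992

22992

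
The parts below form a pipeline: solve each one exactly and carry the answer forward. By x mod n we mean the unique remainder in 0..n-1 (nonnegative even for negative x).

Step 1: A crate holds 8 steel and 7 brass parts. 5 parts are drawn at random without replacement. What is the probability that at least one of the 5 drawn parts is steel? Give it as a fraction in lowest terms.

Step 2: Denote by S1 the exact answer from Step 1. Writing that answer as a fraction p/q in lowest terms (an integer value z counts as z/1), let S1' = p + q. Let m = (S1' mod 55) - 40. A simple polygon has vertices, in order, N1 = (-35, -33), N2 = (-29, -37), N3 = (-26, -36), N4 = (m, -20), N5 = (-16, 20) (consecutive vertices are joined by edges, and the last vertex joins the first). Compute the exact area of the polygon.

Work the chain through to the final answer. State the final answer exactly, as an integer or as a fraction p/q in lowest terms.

Step 1: total draws C(15,5) = 3003; complement C(7,5) = 21; favorable 3003 - 21 = 2982; P = 142/143; answer 142/143
Step 2: S1 = 142/143; threaded value p + q = 285; m = -30; cross terms: (-35*-37 - -29*-33)=338, (-29*-36 - -26*-37)=82, (-26*-20 - -30*-36)=-560, (-30*20 - -16*-20)=-920, (-16*-33 - -35*20)=1228; twice the area = |168| = 168; area = 84; answer 84

84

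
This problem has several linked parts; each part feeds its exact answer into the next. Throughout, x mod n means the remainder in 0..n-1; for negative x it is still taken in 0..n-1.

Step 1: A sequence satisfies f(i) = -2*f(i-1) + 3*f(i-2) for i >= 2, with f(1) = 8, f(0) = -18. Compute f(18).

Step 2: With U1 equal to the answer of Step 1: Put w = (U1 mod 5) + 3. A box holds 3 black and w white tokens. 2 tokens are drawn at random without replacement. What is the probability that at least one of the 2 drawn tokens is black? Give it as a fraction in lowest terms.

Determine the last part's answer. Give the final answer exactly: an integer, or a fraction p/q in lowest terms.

4/5

Step 1: f(2) = -2*(8) + 3*(-18) = -70; iterating: f(2)=-70, f(3)=164, f(4)=-538, f(5)=1568, f(6)=-4750, f(7)=14204, f(8)=-42658, f(9)=127928, f(10)=-383830, f(11)=1151444, f(12)=-3454378, f(13)=10363088, f(14)=-31089310, f(15)=93267884, f(16)=-279803698, f(17)=839411048, f(18)=-2518233190; answer -2518233190
Step 2: U1 = -2518233190; w = 3; total draws C(6,2) = 15; complement C(3,2) = 3; favorable 15 - 3 = 12; P = 4/5; answer 4/5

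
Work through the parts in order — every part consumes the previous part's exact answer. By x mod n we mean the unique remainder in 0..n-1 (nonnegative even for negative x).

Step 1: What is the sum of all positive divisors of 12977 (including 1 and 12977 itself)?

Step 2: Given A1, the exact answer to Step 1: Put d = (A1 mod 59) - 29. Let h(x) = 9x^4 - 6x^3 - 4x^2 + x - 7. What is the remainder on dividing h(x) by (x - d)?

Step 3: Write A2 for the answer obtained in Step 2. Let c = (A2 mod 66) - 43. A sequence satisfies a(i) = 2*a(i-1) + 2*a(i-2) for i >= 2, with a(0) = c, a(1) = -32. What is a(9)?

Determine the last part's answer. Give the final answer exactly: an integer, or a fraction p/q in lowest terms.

-49664

Step 1: 12977 = 19 * 683; sigma = (1 + 19) * (1 + 683) = 20 * 684 = 13680; answer 13680
Step 2: A1 = 13680; d = 22; remainder = value at the root: 9*(22)^4 - 6*(22)^3 - 4*(22)^2 + 1*(22)^1 - 7 = (2108304) + (-63888) + (-1936) + (22) + (-7) = 2042495; answer 2042495
Step 3: A2 = 2042495; c = 16; a(2) = 2*(-32) + 2*(16) = -32; iterating: a(2)=-32, a(3)=-128, a(4)=-320, a(5)=-896, a(6)=-2432, a(7)=-6656, a(8)=-18176, a(9)=-49664; answer -49664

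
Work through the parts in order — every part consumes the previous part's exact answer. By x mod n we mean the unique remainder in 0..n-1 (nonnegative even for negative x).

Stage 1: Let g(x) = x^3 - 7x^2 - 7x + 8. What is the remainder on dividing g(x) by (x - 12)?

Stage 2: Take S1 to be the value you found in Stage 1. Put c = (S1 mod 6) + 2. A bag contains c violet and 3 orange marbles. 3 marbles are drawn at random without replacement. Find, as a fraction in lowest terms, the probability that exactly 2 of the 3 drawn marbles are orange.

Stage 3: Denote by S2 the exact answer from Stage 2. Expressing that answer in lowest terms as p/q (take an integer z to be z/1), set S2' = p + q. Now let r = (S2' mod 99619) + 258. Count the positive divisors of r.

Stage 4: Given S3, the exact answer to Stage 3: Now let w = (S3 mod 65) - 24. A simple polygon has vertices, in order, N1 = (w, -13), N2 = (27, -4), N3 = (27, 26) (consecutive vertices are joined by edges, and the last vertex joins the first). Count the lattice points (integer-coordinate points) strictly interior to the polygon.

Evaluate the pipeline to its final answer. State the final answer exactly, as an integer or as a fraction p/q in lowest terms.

Stage 1: remainder = value at the root: 1*(12)^3 - 7*(12)^2 - 7*(12)^1 + 8 = (1728) + (-1008) + (-84) + (8) = 644; answer 644
Stage 2: S1 = 644; c = 4; total draws C(7,3) = 35; favorable C(3,2)*C(4,1) = 12; P = 12/35; answer 12/35
Stage 3: S2 = 12/35; threaded value p + q = 47; r = 305; 305 = 5 * 61; number of divisors = (1+1) * (1+1) = 4; answer 4
Stage 4: S3 = 4; w = -20; cross terms: (-20*-4 - 27*-13)=431, (27*26 - 27*-4)=810, (27*-13 - -20*26)=169; twice the area = |1410| = 1410; area = 705; boundary points = 1 + 30 + 1 = 32; strictly interior points = area - boundary/2 + 1 = 690; answer 690

690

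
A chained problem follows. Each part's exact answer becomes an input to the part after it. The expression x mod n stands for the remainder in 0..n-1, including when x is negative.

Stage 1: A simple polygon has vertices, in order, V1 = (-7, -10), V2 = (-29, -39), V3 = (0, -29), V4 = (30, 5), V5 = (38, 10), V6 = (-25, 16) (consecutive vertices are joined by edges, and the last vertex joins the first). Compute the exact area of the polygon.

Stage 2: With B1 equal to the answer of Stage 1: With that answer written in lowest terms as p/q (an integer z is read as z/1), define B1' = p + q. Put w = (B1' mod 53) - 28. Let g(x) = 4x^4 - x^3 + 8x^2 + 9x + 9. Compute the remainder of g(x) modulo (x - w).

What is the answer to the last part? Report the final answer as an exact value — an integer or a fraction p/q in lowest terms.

29

Stage 1: cross terms: (-7*-39 - -29*-10)=-17, (-29*-29 - 0*-39)=841, (0*5 - 30*-29)=870, (30*10 - 38*5)=110, (38*16 - -25*10)=858, (-25*-10 - -7*16)=362; twice the area = |3024| = 3024; area = 1512; answer 1512
Stage 2: B1 = 1512; threaded value p + q = 1513; w = 1; remainder = value at the root: 4*(1)^4 - 1*(1)^3 + 8*(1)^2 + 9*(1)^1 + 9 = (4) + (-1) + (8) + (9) + (9) = 29; answer 29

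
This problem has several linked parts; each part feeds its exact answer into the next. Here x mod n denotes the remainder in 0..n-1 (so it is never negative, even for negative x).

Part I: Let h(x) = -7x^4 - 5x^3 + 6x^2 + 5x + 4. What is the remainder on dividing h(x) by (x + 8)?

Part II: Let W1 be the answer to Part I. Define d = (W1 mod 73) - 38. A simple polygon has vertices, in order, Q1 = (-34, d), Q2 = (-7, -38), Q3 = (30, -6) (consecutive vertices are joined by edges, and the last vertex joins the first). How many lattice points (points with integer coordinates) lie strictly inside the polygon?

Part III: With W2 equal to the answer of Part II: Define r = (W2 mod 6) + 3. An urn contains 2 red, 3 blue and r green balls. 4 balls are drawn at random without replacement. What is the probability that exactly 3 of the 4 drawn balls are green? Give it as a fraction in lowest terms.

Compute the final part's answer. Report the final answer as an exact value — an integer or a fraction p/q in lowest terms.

Part I: remainder = value at the root: -7*(-8)^4 - 5*(-8)^3 + 6*(-8)^2 + 5*(-8)^1 + 4 = (-28672) + (2560) + (384) + (-40) + (4) = -25764; answer -25764
Part II: W1 = -25764; d = -33; cross terms: (-34*-38 - -7*-33)=1061, (-7*-6 - 30*-38)=1182, (30*-33 - -34*-6)=-1194; twice the area = |1049| = 1049; area = 1049/2; boundary points = 1 + 1 + 1 = 3; strictly interior points = area - boundary/2 + 1 = 524; answer 524
Part III: W2 = 524; r = 5; total draws C(10,4) = 210; favorable C(5,3)*C(5,1) = 50; P = 5/21; answer 5/21

5/21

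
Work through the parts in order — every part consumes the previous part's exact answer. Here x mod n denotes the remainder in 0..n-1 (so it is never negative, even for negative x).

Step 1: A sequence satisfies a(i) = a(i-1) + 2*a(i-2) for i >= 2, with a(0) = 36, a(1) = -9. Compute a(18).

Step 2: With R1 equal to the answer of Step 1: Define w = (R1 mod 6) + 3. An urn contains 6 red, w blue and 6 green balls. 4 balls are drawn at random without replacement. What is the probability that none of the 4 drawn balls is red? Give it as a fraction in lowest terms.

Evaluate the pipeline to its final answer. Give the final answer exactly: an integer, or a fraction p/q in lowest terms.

11/68

Step 1: a(2) = 1*(-9) + 2*(36) = 63; iterating: a(2)=63, a(3)=45, a(4)=171, a(5)=261, a(6)=603, a(7)=1125, a(8)=2331, a(9)=4581, a(10)=9243, a(11)=18405, a(12)=36891, a(13)=73701, a(14)=147483, a(15)=294885, a(16)=589851, a(17)=1179621, a(18)=2359323; answer 2359323
Step 2: R1 = 2359323; w = 6; total draws C(18,4) = 3060; favorable C(12,4) = 495; P = 11/68; answer 11/68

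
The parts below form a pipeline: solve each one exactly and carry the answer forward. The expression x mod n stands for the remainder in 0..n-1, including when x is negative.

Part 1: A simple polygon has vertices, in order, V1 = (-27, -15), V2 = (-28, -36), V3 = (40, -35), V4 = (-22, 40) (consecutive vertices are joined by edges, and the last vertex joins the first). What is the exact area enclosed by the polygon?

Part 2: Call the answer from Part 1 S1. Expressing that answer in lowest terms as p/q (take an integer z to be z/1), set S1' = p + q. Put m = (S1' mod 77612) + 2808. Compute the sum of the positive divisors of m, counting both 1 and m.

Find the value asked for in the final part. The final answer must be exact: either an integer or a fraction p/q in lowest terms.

Part 1: cross terms: (-27*-36 - -28*-15)=552, (-28*-35 - 40*-36)=2420, (40*40 - -22*-35)=830, (-22*-15 - -27*40)=1410; twice the area = |5212| = 5212; area = 2606; answer 2606
Part 2: S1 = 2606; threaded value p + q = 2607; m = 5415; 5415 = 3 * 5 * 19^2; sigma = (1 + 3) * (1 + 5) * (1 + 19 + 361) = 4 * 6 * 381 = 9144; answer 9144

9144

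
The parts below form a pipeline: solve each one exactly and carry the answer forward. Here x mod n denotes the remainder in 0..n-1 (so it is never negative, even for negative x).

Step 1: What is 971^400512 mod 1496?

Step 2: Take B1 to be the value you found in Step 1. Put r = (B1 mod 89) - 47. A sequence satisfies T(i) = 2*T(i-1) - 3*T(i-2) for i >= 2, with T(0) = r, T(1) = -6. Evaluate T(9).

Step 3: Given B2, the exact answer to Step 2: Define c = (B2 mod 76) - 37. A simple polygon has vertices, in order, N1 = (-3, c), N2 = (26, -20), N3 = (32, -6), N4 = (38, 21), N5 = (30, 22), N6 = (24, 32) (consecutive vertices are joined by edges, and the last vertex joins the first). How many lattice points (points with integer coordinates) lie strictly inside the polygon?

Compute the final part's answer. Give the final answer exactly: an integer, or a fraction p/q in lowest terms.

Step 1: squarings mod 1496: 971^1=971, 971^2=361, 971^4=169, 971^8=137, 971^16=817, 971^32=273, 971^64=1225, 971^128=137, 971^256=817, 971^512=273, 971^1024=1225, 971^2048=137, 971^4096=817, 971^8192=273, 971^16384=1225, 971^32768=137, 971^65536=817, 971^131072=273, 971^262144=1225; 971^400512 = 971^128 * 971^1024 * 971^2048 * 971^4096 * 971^131072 * 971^262144 = 273 (mod 1496); answer 273
Step 2: B1 = 273; r = -41; T(2) = 2*(-6) - 3*(-41) = 111; iterating: T(2)=111, T(3)=240, T(4)=147, T(5)=-426, T(6)=-1293, T(7)=-1308, T(8)=1263, T(9)=6450; answer 6450
Step 3: B2 = 6450; c = 29; cross terms: (-3*-20 - 26*29)=-694, (26*-6 - 32*-20)=484, (32*21 - 38*-6)=900, (38*22 - 30*21)=206, (30*32 - 24*22)=432, (24*29 - -3*32)=792; twice the area = |2120| = 2120; area = 1060; boundary points = 1 + 2 + 3 + 1 + 2 + 3 = 12; strictly interior points = area - boundary/2 + 1 = 1055; answer 1055

1055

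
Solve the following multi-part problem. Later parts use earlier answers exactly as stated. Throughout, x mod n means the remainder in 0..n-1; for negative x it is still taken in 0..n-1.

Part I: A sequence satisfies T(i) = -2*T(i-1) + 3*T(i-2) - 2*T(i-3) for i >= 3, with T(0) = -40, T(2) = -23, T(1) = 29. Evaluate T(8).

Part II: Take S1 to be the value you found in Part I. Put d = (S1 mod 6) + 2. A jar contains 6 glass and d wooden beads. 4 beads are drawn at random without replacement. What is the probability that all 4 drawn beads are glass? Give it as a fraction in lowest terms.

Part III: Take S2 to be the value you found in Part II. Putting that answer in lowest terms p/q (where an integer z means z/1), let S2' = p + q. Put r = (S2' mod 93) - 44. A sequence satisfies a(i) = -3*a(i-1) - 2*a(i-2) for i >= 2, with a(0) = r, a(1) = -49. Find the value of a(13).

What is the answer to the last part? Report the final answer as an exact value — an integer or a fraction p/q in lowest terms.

-327649

Part I: T(3) = -2*(-23) + 3*(29) - 2*(-40) = 213; iterating: T(3)=213, T(4)=-553, T(5)=1791, T(6)=-5667, T(7)=17813, T(8)=-56209; answer -56209
Part II: S1 = -56209; d = 7; total draws C(13,4) = 715; favorable C(6,4) = 15; P = 3/143; answer 3/143
Part III: S2 = 3/143; threaded value p + q = 146; r = 9; a(2) = -3*(-49) - 2*(9) = 129; iterating: a(2)=129, a(3)=-289, a(4)=609, a(5)=-1249, a(6)=2529, a(7)=-5089, a(8)=10209, a(9)=-20449, a(10)=40929, a(11)=-81889, a(12)=163809, a(13)=-327649; answer -327649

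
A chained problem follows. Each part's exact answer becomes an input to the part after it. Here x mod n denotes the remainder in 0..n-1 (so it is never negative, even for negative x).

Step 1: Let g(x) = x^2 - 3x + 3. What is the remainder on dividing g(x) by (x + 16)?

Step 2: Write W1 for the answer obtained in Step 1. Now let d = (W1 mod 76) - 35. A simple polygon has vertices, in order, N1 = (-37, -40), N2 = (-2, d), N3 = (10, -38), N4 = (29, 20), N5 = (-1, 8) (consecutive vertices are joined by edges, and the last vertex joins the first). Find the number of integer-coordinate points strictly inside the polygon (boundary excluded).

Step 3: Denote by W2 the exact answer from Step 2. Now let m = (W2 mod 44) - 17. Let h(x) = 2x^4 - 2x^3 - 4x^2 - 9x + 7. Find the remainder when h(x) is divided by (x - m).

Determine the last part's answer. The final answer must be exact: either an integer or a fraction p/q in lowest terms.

Step 1: remainder = value at the root: 1*(-16)^2 - 3*(-16)^1 + 3 = (256) + (48) + (3) = 307; answer 307
Step 2: W1 = 307; d = -32; cross terms: (-37*-32 - -2*-40)=1104, (-2*-38 - 10*-32)=396, (10*20 - 29*-38)=1302, (29*8 - -1*20)=252, (-1*-40 - -37*8)=336; twice the area = |3390| = 3390; area = 1695; boundary points = 1 + 6 + 1 + 6 + 12 = 26; strictly interior points = area - boundary/2 + 1 = 1683; answer 1683
Step 3: W2 = 1683; m = -6; remainder = value at the root: 2*(-6)^4 - 2*(-6)^3 - 4*(-6)^2 - 9*(-6)^1 + 7 = (2592) + (432) + (-144) + (54) + (7) = 2941; answer 2941

2941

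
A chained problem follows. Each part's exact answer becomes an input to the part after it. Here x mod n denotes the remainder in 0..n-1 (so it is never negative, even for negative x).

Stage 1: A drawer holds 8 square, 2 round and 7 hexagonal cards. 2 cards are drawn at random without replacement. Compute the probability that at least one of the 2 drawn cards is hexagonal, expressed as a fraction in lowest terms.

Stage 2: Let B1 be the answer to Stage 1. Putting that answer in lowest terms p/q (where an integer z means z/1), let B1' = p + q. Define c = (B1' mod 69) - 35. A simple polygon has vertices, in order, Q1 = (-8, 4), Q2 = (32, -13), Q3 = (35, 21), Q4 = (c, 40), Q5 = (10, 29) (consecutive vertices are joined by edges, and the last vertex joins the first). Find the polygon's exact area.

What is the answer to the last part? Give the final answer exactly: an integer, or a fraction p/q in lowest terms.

Stage 1: total draws C(17,2) = 136; complement C(10,2) = 45; favorable 136 - 45 = 91; P = 91/136; answer 91/136
Stage 2: B1 = 91/136; threaded value p + q = 227; c = -15; cross terms: (-8*-13 - 32*4)=-24, (32*21 - 35*-13)=1127, (35*40 - -15*21)=1715, (-15*29 - 10*40)=-835, (10*4 - -8*29)=272; twice the area = |2255| = 2255; area = 2255/2; answer 2255/2

2255/2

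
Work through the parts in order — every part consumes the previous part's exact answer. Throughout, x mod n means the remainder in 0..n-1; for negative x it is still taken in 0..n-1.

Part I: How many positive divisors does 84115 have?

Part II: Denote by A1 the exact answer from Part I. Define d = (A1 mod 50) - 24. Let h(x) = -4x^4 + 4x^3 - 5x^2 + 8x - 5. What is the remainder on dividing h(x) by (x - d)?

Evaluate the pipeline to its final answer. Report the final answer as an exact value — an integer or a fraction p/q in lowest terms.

-674165

Part I: 84115 = 5 * 16823; number of divisors = (1+1) * (1+1) = 4; answer 4
Part II: A1 = 4; d = -20; remainder = value at the root: -4*(-20)^4 + 4*(-20)^3 - 5*(-20)^2 + 8*(-20)^1 - 5 = (-640000) + (-32000) + (-2000) + (-160) + (-5) = -674165; answer -674165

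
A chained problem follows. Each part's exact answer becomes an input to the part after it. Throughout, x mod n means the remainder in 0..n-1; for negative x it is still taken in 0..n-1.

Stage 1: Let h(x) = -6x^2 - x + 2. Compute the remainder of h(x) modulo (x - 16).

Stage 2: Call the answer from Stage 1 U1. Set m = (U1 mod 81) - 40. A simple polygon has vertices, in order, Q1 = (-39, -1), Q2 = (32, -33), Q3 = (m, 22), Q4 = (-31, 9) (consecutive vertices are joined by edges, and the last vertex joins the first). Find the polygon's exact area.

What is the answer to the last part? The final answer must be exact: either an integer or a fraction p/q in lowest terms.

Stage 1: remainder = value at the root: -6*(16)^2 - 1*(16)^1 + 2 = (-1536) + (-16) + (2) = -1550; answer -1550
Stage 2: U1 = -1550; m = 30; cross terms: (-39*-33 - 32*-1)=1319, (32*22 - 30*-33)=1694, (30*9 - -31*22)=952, (-31*-1 - -39*9)=382; twice the area = |4347| = 4347; area = 4347/2; answer 4347/2

4347/2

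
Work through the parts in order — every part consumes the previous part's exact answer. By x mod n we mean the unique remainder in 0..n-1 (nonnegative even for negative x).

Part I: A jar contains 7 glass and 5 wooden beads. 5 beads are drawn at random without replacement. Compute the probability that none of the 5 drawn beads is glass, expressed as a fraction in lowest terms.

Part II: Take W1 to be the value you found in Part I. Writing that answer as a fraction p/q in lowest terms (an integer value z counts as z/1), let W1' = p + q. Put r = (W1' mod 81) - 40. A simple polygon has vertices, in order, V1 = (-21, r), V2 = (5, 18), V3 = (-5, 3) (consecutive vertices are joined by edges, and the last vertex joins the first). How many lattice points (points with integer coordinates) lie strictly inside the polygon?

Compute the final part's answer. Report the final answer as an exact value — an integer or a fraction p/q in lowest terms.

Part I: total draws C(12,5) = 792; favorable C(5,5) = 1; P = 1/792; answer 1/792
Part II: W1 = 1/792; threaded value p + q = 793; r = 24; cross terms: (-21*18 - 5*24)=-498, (5*3 - -5*18)=105, (-5*24 - -21*3)=-57; twice the area = |-450| = 450; area = 225; boundary points = 2 + 5 + 1 = 8; strictly interior points = area - boundary/2 + 1 = 222; answer 222

222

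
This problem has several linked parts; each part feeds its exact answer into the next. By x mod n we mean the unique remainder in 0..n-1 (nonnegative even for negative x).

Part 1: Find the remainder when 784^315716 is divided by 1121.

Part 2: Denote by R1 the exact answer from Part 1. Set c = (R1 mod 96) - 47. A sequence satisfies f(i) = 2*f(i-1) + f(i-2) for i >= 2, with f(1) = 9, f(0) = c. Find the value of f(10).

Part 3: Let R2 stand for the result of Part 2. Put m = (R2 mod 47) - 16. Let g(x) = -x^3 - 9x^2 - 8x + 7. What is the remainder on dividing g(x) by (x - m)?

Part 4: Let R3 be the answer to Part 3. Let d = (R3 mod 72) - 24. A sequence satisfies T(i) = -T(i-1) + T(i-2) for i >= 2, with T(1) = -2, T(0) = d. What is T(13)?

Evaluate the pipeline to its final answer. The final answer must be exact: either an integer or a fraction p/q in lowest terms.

Part 1: squarings mod 1121: 784^1=784, 784^2=348, 784^4=36, 784^8=175, 784^16=358, 784^32=370, 784^64=138, 784^128=1108, 784^256=169, 784^512=536, 784^1024=320, 784^2048=389, 784^4096=1107, 784^8192=196, 784^16384=302, 784^32768=403, 784^65536=985, 784^131072=560, 784^262144=841; 784^315716 = 784^4 * 784^64 * 784^256 * 784^4096 * 784^16384 * 784^32768 * 784^262144 = 788 (mod 1121); answer 788
Part 2: R1 = 788; c = -27; f(2) = 2*(9) + 1*(-27) = -9; iterating: f(2)=-9, f(3)=-9, f(4)=-27, f(5)=-63, f(6)=-153, f(7)=-369, f(8)=-891, f(9)=-2151, f(10)=-5193; answer -5193
Part 3: R2 = -5193; m = 8; remainder = value at the root: -1*(8)^3 - 9*(8)^2 - 8*(8)^1 + 7 = (-512) + (-576) + (-64) + (7) = -1145; answer -1145
Part 4: R3 = -1145; d = -17; T(2) = -1*(-2) + 1*(-17) = -15; iterating: T(2)=-15, T(3)=13, T(4)=-28, T(5)=41, T(6)=-69, T(7)=110, T(8)=-179, T(9)=289, T(10)=-468, T(11)=757, T(12)=-1225, T(13)=1982; answer 1982

1982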